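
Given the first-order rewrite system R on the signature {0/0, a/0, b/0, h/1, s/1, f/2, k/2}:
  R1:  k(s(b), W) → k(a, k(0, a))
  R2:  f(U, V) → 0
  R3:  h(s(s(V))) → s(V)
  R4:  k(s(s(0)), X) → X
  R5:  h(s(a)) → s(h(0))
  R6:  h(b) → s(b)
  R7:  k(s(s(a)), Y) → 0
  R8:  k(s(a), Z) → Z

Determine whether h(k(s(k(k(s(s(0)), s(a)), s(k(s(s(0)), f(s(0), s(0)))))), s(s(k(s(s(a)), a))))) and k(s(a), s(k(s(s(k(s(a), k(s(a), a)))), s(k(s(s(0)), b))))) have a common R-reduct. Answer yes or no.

Reduce t₁ = h(k(s(k(k(s(s(0)), s(a)), s(k(s(s(0)), f(s(0), s(0)))))), s(s(k(s(s(a)), a))))):
1. h(k(s(k(k(s(s(0)), s(a)), s(k(s(s(0)), f(s(0), s(0)))))), s(s(k(s(s(a)), a)))))  →  h(k(s(k(s(a), s(k(s(s(0)), f(s(0), s(0)))))), s(s(k(s(s(a)), a)))))   [R4 at 1.1.1.1]
2. h(k(s(k(s(a), s(k(s(s(0)), f(s(0), s(0)))))), s(s(k(s(s(a)), a)))))  →  h(k(s(s(k(s(s(0)), f(s(0), s(0))))), s(s(k(s(s(a)), a)))))   [R8 at 1.1.1]
3. h(k(s(s(k(s(s(0)), f(s(0), s(0))))), s(s(k(s(s(a)), a)))))  →  h(k(s(s(f(s(0), s(0)))), s(s(k(s(s(a)), a)))))   [R4 at 1.1.1.1]
4. h(k(s(s(f(s(0), s(0)))), s(s(k(s(s(a)), a)))))  →  h(k(s(s(0)), s(s(k(s(s(a)), a)))))   [R2 at 1.1.1.1]
5. h(k(s(s(0)), s(s(k(s(s(a)), a)))))  →  h(s(s(k(s(s(a)), a))))   [R4 at 1]
6. h(s(s(k(s(s(a)), a))))  →  s(k(s(s(a)), a))   [R3 at ε]
7. s(k(s(s(a)), a))  →  s(0)   [R7 at 1]

Reduce t₂ = k(s(a), s(k(s(s(k(s(a), k(s(a), a)))), s(k(s(s(0)), b))))):
1. k(s(a), s(k(s(s(k(s(a), k(s(a), a)))), s(k(s(s(0)), b)))))  →  s(k(s(s(k(s(a), k(s(a), a)))), s(k(s(s(0)), b))))   [R8 at ε]
2. s(k(s(s(k(s(a), k(s(a), a)))), s(k(s(s(0)), b))))  →  s(k(s(s(k(s(a), a))), s(k(s(s(0)), b))))   [R8 at 1.1.1.1]
3. s(k(s(s(k(s(a), a))), s(k(s(s(0)), b))))  →  s(k(s(s(a)), s(k(s(s(0)), b))))   [R8 at 1.1.1.1]
4. s(k(s(s(a)), s(k(s(s(0)), b))))  →  s(0)   [R7 at 1]

yes — NF(t₁) = s(0), NF(t₂) = s(0)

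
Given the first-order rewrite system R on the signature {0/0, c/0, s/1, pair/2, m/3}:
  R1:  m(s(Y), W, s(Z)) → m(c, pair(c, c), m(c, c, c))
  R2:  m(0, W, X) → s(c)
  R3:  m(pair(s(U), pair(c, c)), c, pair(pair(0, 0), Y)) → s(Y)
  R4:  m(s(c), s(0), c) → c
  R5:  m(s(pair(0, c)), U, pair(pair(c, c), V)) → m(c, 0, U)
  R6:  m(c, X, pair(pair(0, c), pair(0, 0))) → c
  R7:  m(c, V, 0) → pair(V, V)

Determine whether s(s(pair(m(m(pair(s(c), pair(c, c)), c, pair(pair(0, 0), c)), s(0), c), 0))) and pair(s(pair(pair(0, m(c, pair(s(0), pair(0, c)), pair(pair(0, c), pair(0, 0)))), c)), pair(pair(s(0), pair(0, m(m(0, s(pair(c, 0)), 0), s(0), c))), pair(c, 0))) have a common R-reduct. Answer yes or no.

Reduce t₁ = s(s(pair(m(m(pair(s(c), pair(c, c)), c, pair(pair(0, 0), c)), s(0), c), 0))):
1. s(s(pair(m(m(pair(s(c), pair(c, c)), c, pair(pair(0, 0), c)), s(0), c), 0)))  →  s(s(pair(m(s(c), s(0), c), 0)))   [R3 at 1.1.1.1]
2. s(s(pair(m(s(c), s(0), c), 0)))  →  s(s(pair(c, 0)))   [R4 at 1.1.1]

Reduce t₂ = pair(s(pair(pair(0, m(c, pair(s(0), pair(0, c)), pair(pair(0, c), pair(0, 0)))), c)), pair(pair(s(0), pair(0, m(m(0, s(pair(c, 0)), 0), s(0), c))), pair(c, 0))):
1. pair(s(pair(pair(0, m(c, pair(s(0), pair(0, c)), pair(pair(0, c), pair(0, 0)))), c)), pair(pair(s(0), pair(0, m(m(0, s(pair(c, 0)), 0), s(0), c))), pair(c, 0)))  →  pair(s(pair(pair(0, c), c)), pair(pair(s(0), pair(0, m(m(0, s(pair(c, 0)), 0), s(0), c))), pair(c, 0)))   [R6 at 1.1.1.2]
2. pair(s(pair(pair(0, c), c)), pair(pair(s(0), pair(0, m(m(0, s(pair(c, 0)), 0), s(0), c))), pair(c, 0)))  →  pair(s(pair(pair(0, c), c)), pair(pair(s(0), pair(0, m(s(c), s(0), c))), pair(c, 0)))   [R2 at 2.1.2.2.1]
3. pair(s(pair(pair(0, c), c)), pair(pair(s(0), pair(0, m(s(c), s(0), c))), pair(c, 0)))  →  pair(s(pair(pair(0, c), c)), pair(pair(s(0), pair(0, c)), pair(c, 0)))   [R4 at 2.1.2.2]

no — NF(t₁) = s(s(pair(c, 0))), NF(t₂) = pair(s(pair(pair(0, c), c)), pair(pair(s(0), pair(0, c)), pair(c, 0)))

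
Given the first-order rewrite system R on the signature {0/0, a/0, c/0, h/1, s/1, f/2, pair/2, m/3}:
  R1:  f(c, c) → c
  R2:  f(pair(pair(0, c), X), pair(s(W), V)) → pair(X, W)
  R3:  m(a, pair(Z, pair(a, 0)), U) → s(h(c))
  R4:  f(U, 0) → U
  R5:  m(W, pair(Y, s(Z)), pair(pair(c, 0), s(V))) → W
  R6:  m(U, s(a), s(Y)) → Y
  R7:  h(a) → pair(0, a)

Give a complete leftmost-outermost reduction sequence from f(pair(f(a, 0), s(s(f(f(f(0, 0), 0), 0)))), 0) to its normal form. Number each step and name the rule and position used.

1. f(pair(f(a, 0), s(s(f(f(f(0, 0), 0), 0)))), 0)  →  pair(f(a, 0), s(s(f(f(f(0, 0), 0), 0))))   [R4 at ε]
2. pair(f(a, 0), s(s(f(f(f(0, 0), 0), 0))))  →  pair(a, s(s(f(f(f(0, 0), 0), 0))))   [R4 at 1]
3. pair(a, s(s(f(f(f(0, 0), 0), 0))))  →  pair(a, s(s(f(f(0, 0), 0))))   [R4 at 2.1.1]
4. pair(a, s(s(f(f(0, 0), 0))))  →  pair(a, s(s(f(0, 0))))   [R4 at 2.1.1]
5. pair(a, s(s(f(0, 0))))  →  pair(a, s(s(0)))   [R4 at 2.1.1]

pair(a, s(s(0)))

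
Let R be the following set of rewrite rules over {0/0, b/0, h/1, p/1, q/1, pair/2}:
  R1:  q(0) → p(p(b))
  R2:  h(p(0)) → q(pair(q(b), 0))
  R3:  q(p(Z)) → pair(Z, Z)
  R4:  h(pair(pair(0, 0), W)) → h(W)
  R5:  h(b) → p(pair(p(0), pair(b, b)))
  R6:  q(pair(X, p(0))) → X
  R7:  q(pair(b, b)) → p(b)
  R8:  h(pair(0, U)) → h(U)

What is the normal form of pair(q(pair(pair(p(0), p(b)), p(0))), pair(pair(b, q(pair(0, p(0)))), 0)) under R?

pair(pair(p(0), p(b)), pair(pair(b, 0), 0))

1. pair(q(pair(pair(p(0), p(b)), p(0))), pair(pair(b, q(pair(0, p(0)))), 0))  →  pair(pair(p(0), p(b)), pair(pair(b, q(pair(0, p(0)))), 0))   [R6 at 1]
2. pair(pair(p(0), p(b)), pair(pair(b, q(pair(0, p(0)))), 0))  →  pair(pair(p(0), p(b)), pair(pair(b, 0), 0))   [R6 at 2.1.2]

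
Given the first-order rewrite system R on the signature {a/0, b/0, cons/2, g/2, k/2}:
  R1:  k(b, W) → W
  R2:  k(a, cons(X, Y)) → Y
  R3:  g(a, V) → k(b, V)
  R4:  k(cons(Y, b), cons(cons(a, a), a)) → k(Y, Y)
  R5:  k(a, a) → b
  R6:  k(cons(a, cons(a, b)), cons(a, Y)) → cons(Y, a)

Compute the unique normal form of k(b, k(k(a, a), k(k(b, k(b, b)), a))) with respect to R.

1. k(b, k(k(a, a), k(k(b, k(b, b)), a)))  →  k(k(a, a), k(k(b, k(b, b)), a))   [R1 at ε]
2. k(k(a, a), k(k(b, k(b, b)), a))  →  k(b, k(k(b, k(b, b)), a))   [R5 at 1]
3. k(b, k(k(b, k(b, b)), a))  →  k(k(b, k(b, b)), a)   [R1 at ε]
4. k(k(b, k(b, b)), a)  →  k(k(b, b), a)   [R1 at 1]
5. k(k(b, b), a)  →  k(b, a)   [R1 at 1]
6. k(b, a)  →  a   [R1 at ε]

a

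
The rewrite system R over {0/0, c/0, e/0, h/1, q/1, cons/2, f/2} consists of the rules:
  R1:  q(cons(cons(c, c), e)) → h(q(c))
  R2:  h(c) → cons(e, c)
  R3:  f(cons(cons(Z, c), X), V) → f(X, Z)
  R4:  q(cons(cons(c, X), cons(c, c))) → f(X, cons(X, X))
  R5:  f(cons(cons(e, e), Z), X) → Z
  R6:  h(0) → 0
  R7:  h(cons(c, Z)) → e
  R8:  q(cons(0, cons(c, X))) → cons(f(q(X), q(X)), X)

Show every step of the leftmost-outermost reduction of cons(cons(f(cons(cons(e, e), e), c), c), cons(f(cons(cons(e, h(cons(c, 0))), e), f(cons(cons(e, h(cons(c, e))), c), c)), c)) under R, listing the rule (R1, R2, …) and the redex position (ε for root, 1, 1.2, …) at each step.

cons(cons(e, c), cons(e, c))

1. cons(cons(f(cons(cons(e, e), e), c), c), cons(f(cons(cons(e, h(cons(c, 0))), e), f(cons(cons(e, h(cons(c, e))), c), c)), c))  →  cons(cons(e, c), cons(f(cons(cons(e, h(cons(c, 0))), e), f(cons(cons(e, h(cons(c, e))), c), c)), c))   [R5 at 1.1]
2. cons(cons(e, c), cons(f(cons(cons(e, h(cons(c, 0))), e), f(cons(cons(e, h(cons(c, e))), c), c)), c))  →  cons(cons(e, c), cons(f(cons(cons(e, e), e), f(cons(cons(e, h(cons(c, e))), c), c)), c))   [R7 at 2.1.1.1.2]
3. cons(cons(e, c), cons(f(cons(cons(e, e), e), f(cons(cons(e, h(cons(c, e))), c), c)), c))  →  cons(cons(e, c), cons(e, c))   [R5 at 2.1]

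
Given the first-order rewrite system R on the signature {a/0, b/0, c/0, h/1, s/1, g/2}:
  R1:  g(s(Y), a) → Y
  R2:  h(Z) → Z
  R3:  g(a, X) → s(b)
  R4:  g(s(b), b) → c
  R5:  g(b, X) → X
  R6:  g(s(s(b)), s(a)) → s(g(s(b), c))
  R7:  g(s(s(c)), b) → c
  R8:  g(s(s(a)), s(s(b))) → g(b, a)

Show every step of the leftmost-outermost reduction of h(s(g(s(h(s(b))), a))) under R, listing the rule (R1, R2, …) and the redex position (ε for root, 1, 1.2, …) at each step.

s(s(b))

1. h(s(g(s(h(s(b))), a)))  →  s(g(s(h(s(b))), a))   [R2 at ε]
2. s(g(s(h(s(b))), a))  →  s(h(s(b)))   [R1 at 1]
3. s(h(s(b)))  →  s(s(b))   [R2 at 1]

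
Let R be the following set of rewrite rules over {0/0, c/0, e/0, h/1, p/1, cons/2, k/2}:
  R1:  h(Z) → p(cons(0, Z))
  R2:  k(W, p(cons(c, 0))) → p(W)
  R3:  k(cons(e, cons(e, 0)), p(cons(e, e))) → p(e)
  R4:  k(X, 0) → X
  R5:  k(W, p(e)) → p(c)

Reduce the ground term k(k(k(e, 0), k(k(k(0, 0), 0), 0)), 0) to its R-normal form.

e

1. k(k(k(e, 0), k(k(k(0, 0), 0), 0)), 0)  →  k(k(e, 0), k(k(k(0, 0), 0), 0))   [R4 at ε]
2. k(k(e, 0), k(k(k(0, 0), 0), 0))  →  k(e, k(k(k(0, 0), 0), 0))   [R4 at 1]
3. k(e, k(k(k(0, 0), 0), 0))  →  k(e, k(k(0, 0), 0))   [R4 at 2]
4. k(e, k(k(0, 0), 0))  →  k(e, k(0, 0))   [R4 at 2]
5. k(e, k(0, 0))  →  k(e, 0)   [R4 at 2]
6. k(e, 0)  →  e   [R4 at ε]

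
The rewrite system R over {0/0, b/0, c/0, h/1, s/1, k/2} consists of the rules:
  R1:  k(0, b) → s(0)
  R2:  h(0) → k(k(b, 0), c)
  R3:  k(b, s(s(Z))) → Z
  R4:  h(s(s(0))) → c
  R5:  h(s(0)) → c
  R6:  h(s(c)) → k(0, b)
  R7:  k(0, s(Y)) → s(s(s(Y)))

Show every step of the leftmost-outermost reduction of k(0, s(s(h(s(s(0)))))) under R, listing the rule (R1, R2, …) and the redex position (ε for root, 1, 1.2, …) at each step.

s(s(s(s(c))))

1. k(0, s(s(h(s(s(0))))))  →  s(s(s(s(h(s(s(0)))))))   [R7 at ε]
2. s(s(s(s(h(s(s(0)))))))  →  s(s(s(s(c))))   [R4 at 1.1.1.1]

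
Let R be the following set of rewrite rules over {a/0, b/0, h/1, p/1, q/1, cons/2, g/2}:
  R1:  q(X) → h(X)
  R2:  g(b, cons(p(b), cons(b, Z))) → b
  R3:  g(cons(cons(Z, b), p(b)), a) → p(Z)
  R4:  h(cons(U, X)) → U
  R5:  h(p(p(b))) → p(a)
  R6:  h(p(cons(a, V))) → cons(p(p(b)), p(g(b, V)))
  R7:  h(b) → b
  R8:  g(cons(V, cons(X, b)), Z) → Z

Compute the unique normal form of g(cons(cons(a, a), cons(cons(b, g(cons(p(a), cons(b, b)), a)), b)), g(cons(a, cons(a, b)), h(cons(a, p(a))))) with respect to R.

a

1. g(cons(cons(a, a), cons(cons(b, g(cons(p(a), cons(b, b)), a)), b)), g(cons(a, cons(a, b)), h(cons(a, p(a)))))  →  g(cons(a, cons(a, b)), h(cons(a, p(a))))   [R8 at ε]
2. g(cons(a, cons(a, b)), h(cons(a, p(a))))  →  h(cons(a, p(a)))   [R8 at ε]
3. h(cons(a, p(a)))  →  a   [R4 at ε]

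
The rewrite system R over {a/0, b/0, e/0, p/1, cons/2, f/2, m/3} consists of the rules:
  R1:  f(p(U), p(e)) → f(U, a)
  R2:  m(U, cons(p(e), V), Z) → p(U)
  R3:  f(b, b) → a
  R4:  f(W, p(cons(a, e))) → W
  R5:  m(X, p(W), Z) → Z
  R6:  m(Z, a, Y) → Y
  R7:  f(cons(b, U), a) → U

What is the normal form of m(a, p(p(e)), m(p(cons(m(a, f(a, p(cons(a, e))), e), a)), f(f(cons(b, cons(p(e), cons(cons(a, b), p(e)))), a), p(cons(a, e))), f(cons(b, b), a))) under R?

1. m(a, p(p(e)), m(p(cons(m(a, f(a, p(cons(a, e))), e), a)), f(f(cons(b, cons(p(e), cons(cons(a, b), p(e)))), a), p(cons(a, e))), f(cons(b, b), a)))  →  m(p(cons(m(a, f(a, p(cons(a, e))), e), a)), f(f(cons(b, cons(p(e), cons(cons(a, b), p(e)))), a), p(cons(a, e))), f(cons(b, b), a))   [R5 at ε]
2. m(p(cons(m(a, f(a, p(cons(a, e))), e), a)), f(f(cons(b, cons(p(e), cons(cons(a, b), p(e)))), a), p(cons(a, e))), f(cons(b, b), a))  →  m(p(cons(m(a, a, e), a)), f(f(cons(b, cons(p(e), cons(cons(a, b), p(e)))), a), p(cons(a, e))), f(cons(b, b), a))   [R4 at 1.1.1.2]
3. m(p(cons(m(a, a, e), a)), f(f(cons(b, cons(p(e), cons(cons(a, b), p(e)))), a), p(cons(a, e))), f(cons(b, b), a))  →  m(p(cons(e, a)), f(f(cons(b, cons(p(e), cons(cons(a, b), p(e)))), a), p(cons(a, e))), f(cons(b, b), a))   [R6 at 1.1.1]
4. m(p(cons(e, a)), f(f(cons(b, cons(p(e), cons(cons(a, b), p(e)))), a), p(cons(a, e))), f(cons(b, b), a))  →  m(p(cons(e, a)), f(cons(b, cons(p(e), cons(cons(a, b), p(e)))), a), f(cons(b, b), a))   [R4 at 2]
5. m(p(cons(e, a)), f(cons(b, cons(p(e), cons(cons(a, b), p(e)))), a), f(cons(b, b), a))  →  m(p(cons(e, a)), cons(p(e), cons(cons(a, b), p(e))), f(cons(b, b), a))   [R7 at 2]
6. m(p(cons(e, a)), cons(p(e), cons(cons(a, b), p(e))), f(cons(b, b), a))  →  p(p(cons(e, a)))   [R2 at ε]

p(p(cons(e, a)))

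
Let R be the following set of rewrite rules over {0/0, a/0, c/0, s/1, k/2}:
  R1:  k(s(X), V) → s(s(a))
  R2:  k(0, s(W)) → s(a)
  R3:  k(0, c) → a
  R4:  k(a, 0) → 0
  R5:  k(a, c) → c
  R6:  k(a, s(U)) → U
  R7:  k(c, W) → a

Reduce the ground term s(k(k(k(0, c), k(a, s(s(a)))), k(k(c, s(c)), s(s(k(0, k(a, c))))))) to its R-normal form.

1. s(k(k(k(0, c), k(a, s(s(a)))), k(k(c, s(c)), s(s(k(0, k(a, c)))))))  →  s(k(k(a, k(a, s(s(a)))), k(k(c, s(c)), s(s(k(0, k(a, c)))))))   [R3 at 1.1.1]
2. s(k(k(a, k(a, s(s(a)))), k(k(c, s(c)), s(s(k(0, k(a, c)))))))  →  s(k(k(a, s(a)), k(k(c, s(c)), s(s(k(0, k(a, c)))))))   [R6 at 1.1.2]
3. s(k(k(a, s(a)), k(k(c, s(c)), s(s(k(0, k(a, c)))))))  →  s(k(a, k(k(c, s(c)), s(s(k(0, k(a, c)))))))   [R6 at 1.1]
4. s(k(a, k(k(c, s(c)), s(s(k(0, k(a, c)))))))  →  s(k(a, k(a, s(s(k(0, k(a, c)))))))   [R7 at 1.2.1]
5. s(k(a, k(a, s(s(k(0, k(a, c)))))))  →  s(k(a, s(k(0, k(a, c)))))   [R6 at 1.2]
6. s(k(a, s(k(0, k(a, c)))))  →  s(k(0, k(a, c)))   [R6 at 1]
7. s(k(0, k(a, c)))  →  s(k(0, c))   [R5 at 1.2]
8. s(k(0, c))  →  s(a)   [R3 at 1]

s(a)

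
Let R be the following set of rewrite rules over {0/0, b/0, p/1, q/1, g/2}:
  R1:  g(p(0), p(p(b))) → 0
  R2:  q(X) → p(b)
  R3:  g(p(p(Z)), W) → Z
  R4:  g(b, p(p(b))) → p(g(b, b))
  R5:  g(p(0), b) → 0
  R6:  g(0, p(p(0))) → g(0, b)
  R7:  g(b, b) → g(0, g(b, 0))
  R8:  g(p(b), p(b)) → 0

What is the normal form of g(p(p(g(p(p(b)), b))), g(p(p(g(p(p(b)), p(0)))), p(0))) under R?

1. g(p(p(g(p(p(b)), b))), g(p(p(g(p(p(b)), p(0)))), p(0)))  →  g(p(p(b)), b)   [R3 at ε]
2. g(p(p(b)), b)  →  b   [R3 at ε]

b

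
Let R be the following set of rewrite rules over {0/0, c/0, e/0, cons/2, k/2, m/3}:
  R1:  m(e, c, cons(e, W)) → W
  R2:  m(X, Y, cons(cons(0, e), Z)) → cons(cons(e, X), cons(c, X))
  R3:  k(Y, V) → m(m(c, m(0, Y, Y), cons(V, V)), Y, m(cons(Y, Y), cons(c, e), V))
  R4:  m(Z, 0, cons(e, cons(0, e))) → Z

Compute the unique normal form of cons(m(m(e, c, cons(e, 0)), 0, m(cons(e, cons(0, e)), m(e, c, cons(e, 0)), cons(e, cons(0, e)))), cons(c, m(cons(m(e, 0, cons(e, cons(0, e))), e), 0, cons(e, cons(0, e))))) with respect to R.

cons(0, cons(c, cons(e, e)))

1. cons(m(m(e, c, cons(e, 0)), 0, m(cons(e, cons(0, e)), m(e, c, cons(e, 0)), cons(e, cons(0, e)))), cons(c, m(cons(m(e, 0, cons(e, cons(0, e))), e), 0, cons(e, cons(0, e)))))  →  cons(m(0, 0, m(cons(e, cons(0, e)), m(e, c, cons(e, 0)), cons(e, cons(0, e)))), cons(c, m(cons(m(e, 0, cons(e, cons(0, e))), e), 0, cons(e, cons(0, e)))))   [R1 at 1.1]
2. cons(m(0, 0, m(cons(e, cons(0, e)), m(e, c, cons(e, 0)), cons(e, cons(0, e)))), cons(c, m(cons(m(e, 0, cons(e, cons(0, e))), e), 0, cons(e, cons(0, e)))))  →  cons(m(0, 0, m(cons(e, cons(0, e)), 0, cons(e, cons(0, e)))), cons(c, m(cons(m(e, 0, cons(e, cons(0, e))), e), 0, cons(e, cons(0, e)))))   [R1 at 1.3.2]
3. cons(m(0, 0, m(cons(e, cons(0, e)), 0, cons(e, cons(0, e)))), cons(c, m(cons(m(e, 0, cons(e, cons(0, e))), e), 0, cons(e, cons(0, e)))))  →  cons(m(0, 0, cons(e, cons(0, e))), cons(c, m(cons(m(e, 0, cons(e, cons(0, e))), e), 0, cons(e, cons(0, e)))))   [R4 at 1.3]
4. cons(m(0, 0, cons(e, cons(0, e))), cons(c, m(cons(m(e, 0, cons(e, cons(0, e))), e), 0, cons(e, cons(0, e)))))  →  cons(0, cons(c, m(cons(m(e, 0, cons(e, cons(0, e))), e), 0, cons(e, cons(0, e)))))   [R4 at 1]
5. cons(0, cons(c, m(cons(m(e, 0, cons(e, cons(0, e))), e), 0, cons(e, cons(0, e)))))  →  cons(0, cons(c, cons(m(e, 0, cons(e, cons(0, e))), e)))   [R4 at 2.2]
6. cons(0, cons(c, cons(m(e, 0, cons(e, cons(0, e))), e)))  →  cons(0, cons(c, cons(e, e)))   [R4 at 2.2.1]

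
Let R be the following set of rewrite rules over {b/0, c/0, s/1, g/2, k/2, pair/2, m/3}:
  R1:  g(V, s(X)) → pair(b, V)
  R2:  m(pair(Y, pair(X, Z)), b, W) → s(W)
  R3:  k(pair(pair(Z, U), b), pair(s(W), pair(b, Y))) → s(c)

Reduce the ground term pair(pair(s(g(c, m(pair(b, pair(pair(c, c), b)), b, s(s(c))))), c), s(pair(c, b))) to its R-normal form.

1. pair(pair(s(g(c, m(pair(b, pair(pair(c, c), b)), b, s(s(c))))), c), s(pair(c, b)))  →  pair(pair(s(g(c, s(s(s(c))))), c), s(pair(c, b)))   [R2 at 1.1.1.2]
2. pair(pair(s(g(c, s(s(s(c))))), c), s(pair(c, b)))  →  pair(pair(s(pair(b, c)), c), s(pair(c, b)))   [R1 at 1.1.1]

pair(pair(s(pair(b, c)), c), s(pair(c, b)))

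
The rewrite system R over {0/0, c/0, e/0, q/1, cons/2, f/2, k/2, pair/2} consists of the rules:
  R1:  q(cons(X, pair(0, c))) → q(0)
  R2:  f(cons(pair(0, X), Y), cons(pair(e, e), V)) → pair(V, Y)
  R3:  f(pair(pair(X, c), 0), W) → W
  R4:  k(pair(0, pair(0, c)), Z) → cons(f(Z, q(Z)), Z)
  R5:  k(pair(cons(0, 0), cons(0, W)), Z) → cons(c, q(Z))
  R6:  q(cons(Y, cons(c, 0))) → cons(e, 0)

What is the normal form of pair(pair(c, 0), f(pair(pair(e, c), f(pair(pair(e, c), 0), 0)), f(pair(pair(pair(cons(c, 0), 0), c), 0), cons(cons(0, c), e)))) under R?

pair(pair(c, 0), cons(cons(0, c), e))

1. pair(pair(c, 0), f(pair(pair(e, c), f(pair(pair(e, c), 0), 0)), f(pair(pair(pair(cons(c, 0), 0), c), 0), cons(cons(0, c), e))))  →  pair(pair(c, 0), f(pair(pair(e, c), 0), f(pair(pair(pair(cons(c, 0), 0), c), 0), cons(cons(0, c), e))))   [R3 at 2.1.2]
2. pair(pair(c, 0), f(pair(pair(e, c), 0), f(pair(pair(pair(cons(c, 0), 0), c), 0), cons(cons(0, c), e))))  →  pair(pair(c, 0), f(pair(pair(pair(cons(c, 0), 0), c), 0), cons(cons(0, c), e)))   [R3 at 2]
3. pair(pair(c, 0), f(pair(pair(pair(cons(c, 0), 0), c), 0), cons(cons(0, c), e)))  →  pair(pair(c, 0), cons(cons(0, c), e))   [R3 at 2]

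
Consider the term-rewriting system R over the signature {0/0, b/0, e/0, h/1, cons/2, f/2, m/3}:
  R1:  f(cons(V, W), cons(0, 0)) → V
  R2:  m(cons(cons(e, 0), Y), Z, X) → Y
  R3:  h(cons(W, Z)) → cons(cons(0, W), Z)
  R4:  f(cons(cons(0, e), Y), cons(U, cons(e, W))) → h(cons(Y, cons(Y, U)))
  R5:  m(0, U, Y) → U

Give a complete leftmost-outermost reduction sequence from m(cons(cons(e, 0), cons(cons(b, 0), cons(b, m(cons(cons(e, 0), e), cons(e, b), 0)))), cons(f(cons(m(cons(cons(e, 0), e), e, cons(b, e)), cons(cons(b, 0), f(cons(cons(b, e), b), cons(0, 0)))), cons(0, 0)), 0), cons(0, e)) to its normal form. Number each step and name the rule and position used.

1. m(cons(cons(e, 0), cons(cons(b, 0), cons(b, m(cons(cons(e, 0), e), cons(e, b), 0)))), cons(f(cons(m(cons(cons(e, 0), e), e, cons(b, e)), cons(cons(b, 0), f(cons(cons(b, e), b), cons(0, 0)))), cons(0, 0)), 0), cons(0, e))  →  cons(cons(b, 0), cons(b, m(cons(cons(e, 0), e), cons(e, b), 0)))   [R2 at ε]
2. cons(cons(b, 0), cons(b, m(cons(cons(e, 0), e), cons(e, b), 0)))  →  cons(cons(b, 0), cons(b, e))   [R2 at 2.2]

cons(cons(b, 0), cons(b, e))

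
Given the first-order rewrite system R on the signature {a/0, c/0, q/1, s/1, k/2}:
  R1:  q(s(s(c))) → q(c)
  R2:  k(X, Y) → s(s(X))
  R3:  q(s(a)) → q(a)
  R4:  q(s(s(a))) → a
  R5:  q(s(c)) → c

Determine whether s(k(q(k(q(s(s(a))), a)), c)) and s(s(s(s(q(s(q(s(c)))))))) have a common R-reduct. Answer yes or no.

Reduce t₁ = s(k(q(k(q(s(s(a))), a)), c)):
1. s(k(q(k(q(s(s(a))), a)), c))  →  s(s(s(q(k(q(s(s(a))), a)))))   [R2 at 1]
2. s(s(s(q(k(q(s(s(a))), a)))))  →  s(s(s(q(s(s(q(s(s(a)))))))))   [R2 at 1.1.1.1]
3. s(s(s(q(s(s(q(s(s(a)))))))))  →  s(s(s(q(s(s(a))))))   [R4 at 1.1.1.1.1.1]
4. s(s(s(q(s(s(a))))))  →  s(s(s(a)))   [R4 at 1.1.1]

Reduce t₂ = s(s(s(s(q(s(q(s(c)))))))):
1. s(s(s(s(q(s(q(s(c))))))))  →  s(s(s(s(q(s(c))))))   [R5 at 1.1.1.1.1.1]
2. s(s(s(s(q(s(c))))))  →  s(s(s(s(c))))   [R5 at 1.1.1.1]

no — NF(t₁) = s(s(s(a))), NF(t₂) = s(s(s(s(c))))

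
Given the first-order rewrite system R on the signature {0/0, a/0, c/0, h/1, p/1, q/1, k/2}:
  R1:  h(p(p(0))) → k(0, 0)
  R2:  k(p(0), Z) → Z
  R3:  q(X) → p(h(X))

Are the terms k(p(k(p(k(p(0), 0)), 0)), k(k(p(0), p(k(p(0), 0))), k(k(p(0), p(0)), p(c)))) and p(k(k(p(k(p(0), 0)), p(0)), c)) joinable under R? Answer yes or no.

yes — NF(t₁) = p(c), NF(t₂) = p(c)

Reduce t₁ = k(p(k(p(k(p(0), 0)), 0)), k(k(p(0), p(k(p(0), 0))), k(k(p(0), p(0)), p(c)))):
1. k(p(k(p(k(p(0), 0)), 0)), k(k(p(0), p(k(p(0), 0))), k(k(p(0), p(0)), p(c))))  →  k(p(k(p(0), 0)), k(k(p(0), p(k(p(0), 0))), k(k(p(0), p(0)), p(c))))   [R2 at 1.1.1.1]
2. k(p(k(p(0), 0)), k(k(p(0), p(k(p(0), 0))), k(k(p(0), p(0)), p(c))))  →  k(p(0), k(k(p(0), p(k(p(0), 0))), k(k(p(0), p(0)), p(c))))   [R2 at 1.1]
3. k(p(0), k(k(p(0), p(k(p(0), 0))), k(k(p(0), p(0)), p(c))))  →  k(k(p(0), p(k(p(0), 0))), k(k(p(0), p(0)), p(c)))   [R2 at ε]
4. k(k(p(0), p(k(p(0), 0))), k(k(p(0), p(0)), p(c)))  →  k(p(k(p(0), 0)), k(k(p(0), p(0)), p(c)))   [R2 at 1]
5. k(p(k(p(0), 0)), k(k(p(0), p(0)), p(c)))  →  k(p(0), k(k(p(0), p(0)), p(c)))   [R2 at 1.1]
6. k(p(0), k(k(p(0), p(0)), p(c)))  →  k(k(p(0), p(0)), p(c))   [R2 at ε]
7. k(k(p(0), p(0)), p(c))  →  k(p(0), p(c))   [R2 at 1]
8. k(p(0), p(c))  →  p(c)   [R2 at ε]

Reduce t₂ = p(k(k(p(k(p(0), 0)), p(0)), c)):
1. p(k(k(p(k(p(0), 0)), p(0)), c))  →  p(k(k(p(0), p(0)), c))   [R2 at 1.1.1.1]
2. p(k(k(p(0), p(0)), c))  →  p(k(p(0), c))   [R2 at 1.1]
3. p(k(p(0), c))  →  p(c)   [R2 at 1]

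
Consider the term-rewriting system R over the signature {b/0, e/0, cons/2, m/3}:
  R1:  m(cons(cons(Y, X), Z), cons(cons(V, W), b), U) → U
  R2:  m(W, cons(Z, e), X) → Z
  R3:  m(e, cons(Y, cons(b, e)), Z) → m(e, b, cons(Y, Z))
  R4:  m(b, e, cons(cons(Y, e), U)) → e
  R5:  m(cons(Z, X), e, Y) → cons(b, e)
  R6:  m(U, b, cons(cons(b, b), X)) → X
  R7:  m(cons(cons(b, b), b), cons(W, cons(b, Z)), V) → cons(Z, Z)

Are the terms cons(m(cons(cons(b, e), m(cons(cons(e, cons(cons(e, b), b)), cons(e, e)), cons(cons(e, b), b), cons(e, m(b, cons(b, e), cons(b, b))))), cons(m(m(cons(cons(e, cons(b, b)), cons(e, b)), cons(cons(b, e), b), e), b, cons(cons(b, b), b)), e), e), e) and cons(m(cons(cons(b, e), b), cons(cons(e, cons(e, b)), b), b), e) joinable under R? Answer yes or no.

Reduce t₁ = cons(m(cons(cons(b, e), m(cons(cons(e, cons(cons(e, b), b)), cons(e, e)), cons(cons(e, b), b), cons(e, m(b, cons(b, e), cons(b, b))))), cons(m(m(cons(cons(e, cons(b, b)), cons(e, b)), cons(cons(b, e), b), e), b, cons(cons(b, b), b)), e), e), e):
1. cons(m(cons(cons(b, e), m(cons(cons(e, cons(cons(e, b), b)), cons(e, e)), cons(cons(e, b), b), cons(e, m(b, cons(b, e), cons(b, b))))), cons(m(m(cons(cons(e, cons(b, b)), cons(e, b)), cons(cons(b, e), b), e), b, cons(cons(b, b), b)), e), e), e)  →  cons(m(m(cons(cons(e, cons(b, b)), cons(e, b)), cons(cons(b, e), b), e), b, cons(cons(b, b), b)), e)   [R2 at 1]
2. cons(m(m(cons(cons(e, cons(b, b)), cons(e, b)), cons(cons(b, e), b), e), b, cons(cons(b, b), b)), e)  →  cons(b, e)   [R6 at 1]

Reduce t₂ = cons(m(cons(cons(b, e), b), cons(cons(e, cons(e, b)), b), b), e):
1. cons(m(cons(cons(b, e), b), cons(cons(e, cons(e, b)), b), b), e)  →  cons(b, e)   [R1 at 1]

yes — NF(t₁) = cons(b, e), NF(t₂) = cons(b, e)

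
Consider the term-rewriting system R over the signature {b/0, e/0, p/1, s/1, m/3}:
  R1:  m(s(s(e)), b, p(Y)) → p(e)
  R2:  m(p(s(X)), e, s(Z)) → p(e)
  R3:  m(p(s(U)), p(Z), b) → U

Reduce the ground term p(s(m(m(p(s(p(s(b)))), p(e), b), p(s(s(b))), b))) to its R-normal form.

p(s(b))

1. p(s(m(m(p(s(p(s(b)))), p(e), b), p(s(s(b))), b)))  →  p(s(m(p(s(b)), p(s(s(b))), b)))   [R3 at 1.1.1]
2. p(s(m(p(s(b)), p(s(s(b))), b)))  →  p(s(b))   [R3 at 1.1]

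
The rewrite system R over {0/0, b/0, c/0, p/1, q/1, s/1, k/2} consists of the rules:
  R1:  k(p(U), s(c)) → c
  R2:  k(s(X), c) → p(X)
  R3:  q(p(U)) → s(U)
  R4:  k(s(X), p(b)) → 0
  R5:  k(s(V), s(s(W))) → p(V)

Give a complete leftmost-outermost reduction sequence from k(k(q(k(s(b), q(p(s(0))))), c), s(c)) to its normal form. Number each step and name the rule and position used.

1. k(k(q(k(s(b), q(p(s(0))))), c), s(c))  →  k(k(q(k(s(b), s(s(0)))), c), s(c))   [R3 at 1.1.1.2]
2. k(k(q(k(s(b), s(s(0)))), c), s(c))  →  k(k(q(p(b)), c), s(c))   [R5 at 1.1.1]
3. k(k(q(p(b)), c), s(c))  →  k(k(s(b), c), s(c))   [R3 at 1.1]
4. k(k(s(b), c), s(c))  →  k(p(b), s(c))   [R2 at 1]
5. k(p(b), s(c))  →  c   [R1 at ε]

c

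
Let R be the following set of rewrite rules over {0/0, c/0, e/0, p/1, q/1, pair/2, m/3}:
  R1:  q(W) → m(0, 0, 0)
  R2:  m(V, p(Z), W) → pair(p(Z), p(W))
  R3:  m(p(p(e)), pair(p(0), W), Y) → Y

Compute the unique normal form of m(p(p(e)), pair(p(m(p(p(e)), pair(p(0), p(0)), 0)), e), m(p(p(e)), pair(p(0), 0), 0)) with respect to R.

1. m(p(p(e)), pair(p(m(p(p(e)), pair(p(0), p(0)), 0)), e), m(p(p(e)), pair(p(0), 0), 0))  →  m(p(p(e)), pair(p(0), e), m(p(p(e)), pair(p(0), 0), 0))   [R3 at 2.1.1]
2. m(p(p(e)), pair(p(0), e), m(p(p(e)), pair(p(0), 0), 0))  →  m(p(p(e)), pair(p(0), 0), 0)   [R3 at ε]
3. m(p(p(e)), pair(p(0), 0), 0)  →  0   [R3 at ε]

0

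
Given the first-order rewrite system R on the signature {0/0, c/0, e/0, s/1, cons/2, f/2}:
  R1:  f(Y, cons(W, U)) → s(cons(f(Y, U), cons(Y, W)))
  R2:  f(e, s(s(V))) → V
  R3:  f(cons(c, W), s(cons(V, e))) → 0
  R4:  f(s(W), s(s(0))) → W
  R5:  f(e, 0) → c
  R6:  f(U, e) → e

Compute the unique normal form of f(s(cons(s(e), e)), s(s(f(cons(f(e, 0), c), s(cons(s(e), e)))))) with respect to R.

cons(s(e), e)

1. f(s(cons(s(e), e)), s(s(f(cons(f(e, 0), c), s(cons(s(e), e))))))  →  f(s(cons(s(e), e)), s(s(f(cons(c, c), s(cons(s(e), e))))))   [R5 at 2.1.1.1.1]
2. f(s(cons(s(e), e)), s(s(f(cons(c, c), s(cons(s(e), e))))))  →  f(s(cons(s(e), e)), s(s(0)))   [R3 at 2.1.1]
3. f(s(cons(s(e), e)), s(s(0)))  →  cons(s(e), e)   [R4 at ε]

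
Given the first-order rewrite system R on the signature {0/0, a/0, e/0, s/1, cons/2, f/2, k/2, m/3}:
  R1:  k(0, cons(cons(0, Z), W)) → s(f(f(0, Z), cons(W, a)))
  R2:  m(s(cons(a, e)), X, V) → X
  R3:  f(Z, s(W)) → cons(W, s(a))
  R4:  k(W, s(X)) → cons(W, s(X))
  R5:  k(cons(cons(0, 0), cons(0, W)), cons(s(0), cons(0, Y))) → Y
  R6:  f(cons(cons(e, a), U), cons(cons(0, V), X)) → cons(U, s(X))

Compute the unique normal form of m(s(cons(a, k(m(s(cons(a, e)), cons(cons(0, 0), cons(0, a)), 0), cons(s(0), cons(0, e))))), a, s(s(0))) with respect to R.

1. m(s(cons(a, k(m(s(cons(a, e)), cons(cons(0, 0), cons(0, a)), 0), cons(s(0), cons(0, e))))), a, s(s(0)))  →  m(s(cons(a, k(cons(cons(0, 0), cons(0, a)), cons(s(0), cons(0, e))))), a, s(s(0)))   [R2 at 1.1.2.1]
2. m(s(cons(a, k(cons(cons(0, 0), cons(0, a)), cons(s(0), cons(0, e))))), a, s(s(0)))  →  m(s(cons(a, e)), a, s(s(0)))   [R5 at 1.1.2]
3. m(s(cons(a, e)), a, s(s(0)))  →  a   [R2 at ε]

a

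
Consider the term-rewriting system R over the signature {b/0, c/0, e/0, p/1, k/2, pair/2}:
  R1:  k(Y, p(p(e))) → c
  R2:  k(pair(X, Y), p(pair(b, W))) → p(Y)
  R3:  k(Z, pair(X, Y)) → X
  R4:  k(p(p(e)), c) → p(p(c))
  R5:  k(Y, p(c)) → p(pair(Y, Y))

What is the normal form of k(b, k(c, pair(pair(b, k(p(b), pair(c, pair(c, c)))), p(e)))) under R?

b

1. k(b, k(c, pair(pair(b, k(p(b), pair(c, pair(c, c)))), p(e))))  →  k(b, pair(b, k(p(b), pair(c, pair(c, c)))))   [R3 at 2]
2. k(b, pair(b, k(p(b), pair(c, pair(c, c)))))  →  b   [R3 at ε]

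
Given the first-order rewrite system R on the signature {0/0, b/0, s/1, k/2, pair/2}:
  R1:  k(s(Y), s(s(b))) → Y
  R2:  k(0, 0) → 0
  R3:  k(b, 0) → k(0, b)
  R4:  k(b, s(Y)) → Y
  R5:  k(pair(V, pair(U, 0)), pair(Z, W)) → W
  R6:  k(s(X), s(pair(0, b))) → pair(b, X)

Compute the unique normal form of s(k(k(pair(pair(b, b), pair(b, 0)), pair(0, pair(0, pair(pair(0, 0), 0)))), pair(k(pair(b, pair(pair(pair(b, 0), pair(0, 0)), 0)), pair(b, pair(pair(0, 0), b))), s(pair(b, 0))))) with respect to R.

1. s(k(k(pair(pair(b, b), pair(b, 0)), pair(0, pair(0, pair(pair(0, 0), 0)))), pair(k(pair(b, pair(pair(pair(b, 0), pair(0, 0)), 0)), pair(b, pair(pair(0, 0), b))), s(pair(b, 0)))))  →  s(k(pair(0, pair(pair(0, 0), 0)), pair(k(pair(b, pair(pair(pair(b, 0), pair(0, 0)), 0)), pair(b, pair(pair(0, 0), b))), s(pair(b, 0)))))   [R5 at 1.1]
2. s(k(pair(0, pair(pair(0, 0), 0)), pair(k(pair(b, pair(pair(pair(b, 0), pair(0, 0)), 0)), pair(b, pair(pair(0, 0), b))), s(pair(b, 0)))))  →  s(s(pair(b, 0)))   [R5 at 1]

s(s(pair(b, 0)))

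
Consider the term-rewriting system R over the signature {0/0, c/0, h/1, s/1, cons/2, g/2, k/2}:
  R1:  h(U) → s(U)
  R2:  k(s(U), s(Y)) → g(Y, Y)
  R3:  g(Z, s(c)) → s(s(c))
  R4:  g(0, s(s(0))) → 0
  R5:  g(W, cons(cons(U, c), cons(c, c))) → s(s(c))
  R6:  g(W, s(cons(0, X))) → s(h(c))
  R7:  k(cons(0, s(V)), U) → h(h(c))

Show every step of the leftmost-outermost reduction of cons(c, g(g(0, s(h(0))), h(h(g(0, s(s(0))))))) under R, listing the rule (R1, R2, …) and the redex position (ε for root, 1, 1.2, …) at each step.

cons(c, 0)

1. cons(c, g(g(0, s(h(0))), h(h(g(0, s(s(0)))))))  →  cons(c, g(g(0, s(s(0))), h(h(g(0, s(s(0)))))))   [R1 at 2.1.2.1]
2. cons(c, g(g(0, s(s(0))), h(h(g(0, s(s(0)))))))  →  cons(c, g(0, h(h(g(0, s(s(0)))))))   [R4 at 2.1]
3. cons(c, g(0, h(h(g(0, s(s(0)))))))  →  cons(c, g(0, s(h(g(0, s(s(0)))))))   [R1 at 2.2]
4. cons(c, g(0, s(h(g(0, s(s(0)))))))  →  cons(c, g(0, s(s(g(0, s(s(0)))))))   [R1 at 2.2.1]
5. cons(c, g(0, s(s(g(0, s(s(0)))))))  →  cons(c, g(0, s(s(0))))   [R4 at 2.2.1.1]
6. cons(c, g(0, s(s(0))))  →  cons(c, 0)   [R4 at 2]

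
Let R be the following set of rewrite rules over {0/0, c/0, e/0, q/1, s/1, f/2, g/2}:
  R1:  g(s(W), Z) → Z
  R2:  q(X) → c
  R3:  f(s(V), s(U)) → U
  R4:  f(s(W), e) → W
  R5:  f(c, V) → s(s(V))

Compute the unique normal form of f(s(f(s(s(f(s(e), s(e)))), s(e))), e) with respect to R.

1. f(s(f(s(s(f(s(e), s(e)))), s(e))), e)  →  f(s(s(f(s(e), s(e)))), s(e))   [R4 at ε]
2. f(s(s(f(s(e), s(e)))), s(e))  →  e   [R3 at ε]

e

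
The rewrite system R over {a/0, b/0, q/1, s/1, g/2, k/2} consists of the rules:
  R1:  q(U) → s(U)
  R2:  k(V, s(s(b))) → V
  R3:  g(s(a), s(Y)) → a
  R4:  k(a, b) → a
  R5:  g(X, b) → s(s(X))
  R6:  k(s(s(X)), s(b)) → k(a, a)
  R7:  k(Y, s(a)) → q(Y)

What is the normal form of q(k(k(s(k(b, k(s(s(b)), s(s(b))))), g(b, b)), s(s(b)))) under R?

1. q(k(k(s(k(b, k(s(s(b)), s(s(b))))), g(b, b)), s(s(b))))  →  s(k(k(s(k(b, k(s(s(b)), s(s(b))))), g(b, b)), s(s(b))))   [R1 at ε]
2. s(k(k(s(k(b, k(s(s(b)), s(s(b))))), g(b, b)), s(s(b))))  →  s(k(s(k(b, k(s(s(b)), s(s(b))))), g(b, b)))   [R2 at 1]
3. s(k(s(k(b, k(s(s(b)), s(s(b))))), g(b, b)))  →  s(k(s(k(b, s(s(b)))), g(b, b)))   [R2 at 1.1.1.2]
4. s(k(s(k(b, s(s(b)))), g(b, b)))  →  s(k(s(b), g(b, b)))   [R2 at 1.1.1]
5. s(k(s(b), g(b, b)))  →  s(k(s(b), s(s(b))))   [R5 at 1.2]
6. s(k(s(b), s(s(b))))  →  s(s(b))   [R2 at 1]

s(s(b))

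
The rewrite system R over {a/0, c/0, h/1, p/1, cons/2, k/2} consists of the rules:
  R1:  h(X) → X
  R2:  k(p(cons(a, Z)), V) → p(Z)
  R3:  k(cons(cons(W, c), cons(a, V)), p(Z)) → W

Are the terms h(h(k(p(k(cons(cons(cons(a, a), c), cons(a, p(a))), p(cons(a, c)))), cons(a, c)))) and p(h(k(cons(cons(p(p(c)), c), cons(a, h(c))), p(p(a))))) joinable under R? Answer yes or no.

no — NF(t₁) = p(a), NF(t₂) = p(p(p(c)))

Reduce t₁ = h(h(k(p(k(cons(cons(cons(a, a), c), cons(a, p(a))), p(cons(a, c)))), cons(a, c)))):
1. h(h(k(p(k(cons(cons(cons(a, a), c), cons(a, p(a))), p(cons(a, c)))), cons(a, c))))  →  h(k(p(k(cons(cons(cons(a, a), c), cons(a, p(a))), p(cons(a, c)))), cons(a, c)))   [R1 at ε]
2. h(k(p(k(cons(cons(cons(a, a), c), cons(a, p(a))), p(cons(a, c)))), cons(a, c)))  →  k(p(k(cons(cons(cons(a, a), c), cons(a, p(a))), p(cons(a, c)))), cons(a, c))   [R1 at ε]
3. k(p(k(cons(cons(cons(a, a), c), cons(a, p(a))), p(cons(a, c)))), cons(a, c))  →  k(p(cons(a, a)), cons(a, c))   [R3 at 1.1]
4. k(p(cons(a, a)), cons(a, c))  →  p(a)   [R2 at ε]

Reduce t₂ = p(h(k(cons(cons(p(p(c)), c), cons(a, h(c))), p(p(a))))):
1. p(h(k(cons(cons(p(p(c)), c), cons(a, h(c))), p(p(a)))))  →  p(k(cons(cons(p(p(c)), c), cons(a, h(c))), p(p(a))))   [R1 at 1]
2. p(k(cons(cons(p(p(c)), c), cons(a, h(c))), p(p(a))))  →  p(p(p(c)))   [R3 at 1]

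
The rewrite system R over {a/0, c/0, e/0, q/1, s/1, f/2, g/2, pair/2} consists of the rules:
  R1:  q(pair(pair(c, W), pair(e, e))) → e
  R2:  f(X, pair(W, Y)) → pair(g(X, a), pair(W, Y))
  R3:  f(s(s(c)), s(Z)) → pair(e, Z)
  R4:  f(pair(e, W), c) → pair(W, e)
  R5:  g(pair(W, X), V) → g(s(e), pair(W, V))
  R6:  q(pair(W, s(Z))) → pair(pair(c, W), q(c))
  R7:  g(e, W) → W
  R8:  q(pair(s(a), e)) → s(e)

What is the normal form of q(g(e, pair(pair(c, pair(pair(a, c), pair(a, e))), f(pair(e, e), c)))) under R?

e

1. q(g(e, pair(pair(c, pair(pair(a, c), pair(a, e))), f(pair(e, e), c))))  →  q(pair(pair(c, pair(pair(a, c), pair(a, e))), f(pair(e, e), c)))   [R7 at 1]
2. q(pair(pair(c, pair(pair(a, c), pair(a, e))), f(pair(e, e), c)))  →  q(pair(pair(c, pair(pair(a, c), pair(a, e))), pair(e, e)))   [R4 at 1.2]
3. q(pair(pair(c, pair(pair(a, c), pair(a, e))), pair(e, e)))  →  e   [R1 at ε]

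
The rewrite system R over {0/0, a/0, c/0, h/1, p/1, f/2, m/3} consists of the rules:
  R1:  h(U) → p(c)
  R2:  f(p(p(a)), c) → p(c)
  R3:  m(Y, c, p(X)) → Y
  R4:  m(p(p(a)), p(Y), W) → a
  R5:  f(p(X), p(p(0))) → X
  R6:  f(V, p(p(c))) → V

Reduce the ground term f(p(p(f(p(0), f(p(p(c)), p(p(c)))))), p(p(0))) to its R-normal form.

p(p(0))

1. f(p(p(f(p(0), f(p(p(c)), p(p(c)))))), p(p(0)))  →  p(f(p(0), f(p(p(c)), p(p(c)))))   [R5 at ε]
2. p(f(p(0), f(p(p(c)), p(p(c)))))  →  p(f(p(0), p(p(c))))   [R6 at 1.2]
3. p(f(p(0), p(p(c))))  →  p(p(0))   [R6 at 1]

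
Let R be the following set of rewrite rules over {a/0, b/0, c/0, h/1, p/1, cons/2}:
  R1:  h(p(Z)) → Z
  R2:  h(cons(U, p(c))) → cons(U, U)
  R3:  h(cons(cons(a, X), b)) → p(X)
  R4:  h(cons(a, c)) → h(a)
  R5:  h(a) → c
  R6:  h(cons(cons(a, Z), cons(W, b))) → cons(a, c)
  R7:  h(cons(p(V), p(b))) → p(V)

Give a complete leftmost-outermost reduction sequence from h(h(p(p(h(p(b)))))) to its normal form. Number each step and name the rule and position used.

1. h(h(p(p(h(p(b))))))  →  h(p(h(p(b))))   [R1 at 1]
2. h(p(h(p(b))))  →  h(p(b))   [R1 at ε]
3. h(p(b))  →  b   [R1 at ε]

b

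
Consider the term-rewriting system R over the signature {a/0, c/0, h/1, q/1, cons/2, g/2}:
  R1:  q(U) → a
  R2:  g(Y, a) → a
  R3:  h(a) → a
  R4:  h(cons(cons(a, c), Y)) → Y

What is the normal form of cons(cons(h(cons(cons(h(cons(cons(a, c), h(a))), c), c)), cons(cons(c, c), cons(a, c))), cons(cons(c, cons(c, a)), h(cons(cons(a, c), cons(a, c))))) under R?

1. cons(cons(h(cons(cons(h(cons(cons(a, c), h(a))), c), c)), cons(cons(c, c), cons(a, c))), cons(cons(c, cons(c, a)), h(cons(cons(a, c), cons(a, c)))))  →  cons(cons(h(cons(cons(h(a), c), c)), cons(cons(c, c), cons(a, c))), cons(cons(c, cons(c, a)), h(cons(cons(a, c), cons(a, c)))))   [R4 at 1.1.1.1.1]
2. cons(cons(h(cons(cons(h(a), c), c)), cons(cons(c, c), cons(a, c))), cons(cons(c, cons(c, a)), h(cons(cons(a, c), cons(a, c)))))  →  cons(cons(h(cons(cons(a, c), c)), cons(cons(c, c), cons(a, c))), cons(cons(c, cons(c, a)), h(cons(cons(a, c), cons(a, c)))))   [R3 at 1.1.1.1.1]
3. cons(cons(h(cons(cons(a, c), c)), cons(cons(c, c), cons(a, c))), cons(cons(c, cons(c, a)), h(cons(cons(a, c), cons(a, c)))))  →  cons(cons(c, cons(cons(c, c), cons(a, c))), cons(cons(c, cons(c, a)), h(cons(cons(a, c), cons(a, c)))))   [R4 at 1.1]
4. cons(cons(c, cons(cons(c, c), cons(a, c))), cons(cons(c, cons(c, a)), h(cons(cons(a, c), cons(a, c)))))  →  cons(cons(c, cons(cons(c, c), cons(a, c))), cons(cons(c, cons(c, a)), cons(a, c)))   [R4 at 2.2]

cons(cons(c, cons(cons(c, c), cons(a, c))), cons(cons(c, cons(c, a)), cons(a, c)))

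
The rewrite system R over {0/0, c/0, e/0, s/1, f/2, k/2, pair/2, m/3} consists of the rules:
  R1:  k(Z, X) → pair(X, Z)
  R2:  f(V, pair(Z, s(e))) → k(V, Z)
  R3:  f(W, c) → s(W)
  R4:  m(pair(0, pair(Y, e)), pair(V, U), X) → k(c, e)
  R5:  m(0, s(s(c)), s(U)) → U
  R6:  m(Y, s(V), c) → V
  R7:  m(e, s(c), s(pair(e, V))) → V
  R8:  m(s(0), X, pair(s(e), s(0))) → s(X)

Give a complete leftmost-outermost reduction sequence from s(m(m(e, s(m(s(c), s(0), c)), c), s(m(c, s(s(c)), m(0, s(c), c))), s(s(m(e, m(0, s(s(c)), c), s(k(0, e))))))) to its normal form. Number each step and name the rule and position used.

s(s(0))

1. s(m(m(e, s(m(s(c), s(0), c)), c), s(m(c, s(s(c)), m(0, s(c), c))), s(s(m(e, m(0, s(s(c)), c), s(k(0, e)))))))  →  s(m(m(s(c), s(0), c), s(m(c, s(s(c)), m(0, s(c), c))), s(s(m(e, m(0, s(s(c)), c), s(k(0, e)))))))   [R6 at 1.1]
2. s(m(m(s(c), s(0), c), s(m(c, s(s(c)), m(0, s(c), c))), s(s(m(e, m(0, s(s(c)), c), s(k(0, e)))))))  →  s(m(0, s(m(c, s(s(c)), m(0, s(c), c))), s(s(m(e, m(0, s(s(c)), c), s(k(0, e)))))))   [R6 at 1.1]
3. s(m(0, s(m(c, s(s(c)), m(0, s(c), c))), s(s(m(e, m(0, s(s(c)), c), s(k(0, e)))))))  →  s(m(0, s(m(c, s(s(c)), c)), s(s(m(e, m(0, s(s(c)), c), s(k(0, e)))))))   [R6 at 1.2.1.3]
4. s(m(0, s(m(c, s(s(c)), c)), s(s(m(e, m(0, s(s(c)), c), s(k(0, e)))))))  →  s(m(0, s(s(c)), s(s(m(e, m(0, s(s(c)), c), s(k(0, e)))))))   [R6 at 1.2.1]
5. s(m(0, s(s(c)), s(s(m(e, m(0, s(s(c)), c), s(k(0, e)))))))  →  s(s(m(e, m(0, s(s(c)), c), s(k(0, e)))))   [R5 at 1]
6. s(s(m(e, m(0, s(s(c)), c), s(k(0, e)))))  →  s(s(m(e, s(c), s(k(0, e)))))   [R6 at 1.1.2]
7. s(s(m(e, s(c), s(k(0, e)))))  →  s(s(m(e, s(c), s(pair(e, 0)))))   [R1 at 1.1.3.1]
8. s(s(m(e, s(c), s(pair(e, 0)))))  →  s(s(0))   [R7 at 1.1]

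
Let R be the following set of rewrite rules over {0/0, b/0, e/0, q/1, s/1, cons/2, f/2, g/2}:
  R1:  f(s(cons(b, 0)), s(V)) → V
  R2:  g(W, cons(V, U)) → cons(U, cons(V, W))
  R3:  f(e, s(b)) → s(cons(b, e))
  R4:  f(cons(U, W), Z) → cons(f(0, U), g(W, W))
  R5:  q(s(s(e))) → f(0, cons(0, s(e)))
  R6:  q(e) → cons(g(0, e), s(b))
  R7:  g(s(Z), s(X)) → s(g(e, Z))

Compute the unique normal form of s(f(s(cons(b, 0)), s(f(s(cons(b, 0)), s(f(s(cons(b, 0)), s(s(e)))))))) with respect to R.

s(s(e))

1. s(f(s(cons(b, 0)), s(f(s(cons(b, 0)), s(f(s(cons(b, 0)), s(s(e))))))))  →  s(f(s(cons(b, 0)), s(f(s(cons(b, 0)), s(s(e))))))   [R1 at 1]
2. s(f(s(cons(b, 0)), s(f(s(cons(b, 0)), s(s(e))))))  →  s(f(s(cons(b, 0)), s(s(e))))   [R1 at 1]
3. s(f(s(cons(b, 0)), s(s(e))))  →  s(s(e))   [R1 at 1]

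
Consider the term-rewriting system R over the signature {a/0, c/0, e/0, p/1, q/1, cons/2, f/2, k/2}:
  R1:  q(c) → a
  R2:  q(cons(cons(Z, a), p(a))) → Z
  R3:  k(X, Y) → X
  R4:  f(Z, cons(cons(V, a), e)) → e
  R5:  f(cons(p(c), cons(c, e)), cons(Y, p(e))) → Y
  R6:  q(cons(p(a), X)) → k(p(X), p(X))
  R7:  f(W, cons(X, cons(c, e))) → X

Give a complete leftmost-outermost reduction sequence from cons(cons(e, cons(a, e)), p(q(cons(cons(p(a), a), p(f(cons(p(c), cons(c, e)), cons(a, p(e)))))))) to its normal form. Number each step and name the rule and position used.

1. cons(cons(e, cons(a, e)), p(q(cons(cons(p(a), a), p(f(cons(p(c), cons(c, e)), cons(a, p(e))))))))  →  cons(cons(e, cons(a, e)), p(q(cons(cons(p(a), a), p(a)))))   [R5 at 2.1.1.2.1]
2. cons(cons(e, cons(a, e)), p(q(cons(cons(p(a), a), p(a)))))  →  cons(cons(e, cons(a, e)), p(p(a)))   [R2 at 2.1]

cons(cons(e, cons(a, e)), p(p(a)))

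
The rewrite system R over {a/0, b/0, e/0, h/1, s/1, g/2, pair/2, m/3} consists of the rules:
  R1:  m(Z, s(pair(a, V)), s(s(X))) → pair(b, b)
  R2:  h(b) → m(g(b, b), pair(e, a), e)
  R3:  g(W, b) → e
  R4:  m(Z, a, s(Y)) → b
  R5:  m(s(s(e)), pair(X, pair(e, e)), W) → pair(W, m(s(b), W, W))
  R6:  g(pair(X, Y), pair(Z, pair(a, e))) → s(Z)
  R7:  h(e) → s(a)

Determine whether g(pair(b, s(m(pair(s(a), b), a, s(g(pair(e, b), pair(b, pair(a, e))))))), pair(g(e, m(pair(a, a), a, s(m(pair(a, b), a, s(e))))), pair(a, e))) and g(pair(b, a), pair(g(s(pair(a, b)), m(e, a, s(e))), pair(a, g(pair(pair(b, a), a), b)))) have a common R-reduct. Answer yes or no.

Reduce t₁ = g(pair(b, s(m(pair(s(a), b), a, s(g(pair(e, b), pair(b, pair(a, e))))))), pair(g(e, m(pair(a, a), a, s(m(pair(a, b), a, s(e))))), pair(a, e))):
1. g(pair(b, s(m(pair(s(a), b), a, s(g(pair(e, b), pair(b, pair(a, e))))))), pair(g(e, m(pair(a, a), a, s(m(pair(a, b), a, s(e))))), pair(a, e)))  →  s(g(e, m(pair(a, a), a, s(m(pair(a, b), a, s(e))))))   [R6 at ε]
2. s(g(e, m(pair(a, a), a, s(m(pair(a, b), a, s(e))))))  →  s(g(e, b))   [R4 at 1.2]
3. s(g(e, b))  →  s(e)   [R3 at 1]

Reduce t₂ = g(pair(b, a), pair(g(s(pair(a, b)), m(e, a, s(e))), pair(a, g(pair(pair(b, a), a), b)))):
1. g(pair(b, a), pair(g(s(pair(a, b)), m(e, a, s(e))), pair(a, g(pair(pair(b, a), a), b))))  →  g(pair(b, a), pair(g(s(pair(a, b)), b), pair(a, g(pair(pair(b, a), a), b))))   [R4 at 2.1.2]
2. g(pair(b, a), pair(g(s(pair(a, b)), b), pair(a, g(pair(pair(b, a), a), b))))  →  g(pair(b, a), pair(e, pair(a, g(pair(pair(b, a), a), b))))   [R3 at 2.1]
3. g(pair(b, a), pair(e, pair(a, g(pair(pair(b, a), a), b))))  →  g(pair(b, a), pair(e, pair(a, e)))   [R3 at 2.2.2]
4. g(pair(b, a), pair(e, pair(a, e)))  →  s(e)   [R6 at ε]

yes — NF(t₁) = s(e), NF(t₂) = s(e)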